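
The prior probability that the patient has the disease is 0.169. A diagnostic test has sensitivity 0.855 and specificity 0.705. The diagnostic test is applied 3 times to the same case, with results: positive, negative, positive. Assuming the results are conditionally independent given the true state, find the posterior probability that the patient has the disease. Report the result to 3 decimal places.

Posterior P(H) ≈ 0.260

With H the event that the patient has the disease, the joint likelihood of the observed sequence is P(data|H) = 0.855·0.145·0.855 = 0.10600 and P(data|¬H) = 0.295·0.705·0.295 = 0.061353.
Bayes: P(H|data) = 0.169·0.10600 / (0.169·0.10600 + 0.831·0.061353) = 0.017914/0.068898 = 0.2600.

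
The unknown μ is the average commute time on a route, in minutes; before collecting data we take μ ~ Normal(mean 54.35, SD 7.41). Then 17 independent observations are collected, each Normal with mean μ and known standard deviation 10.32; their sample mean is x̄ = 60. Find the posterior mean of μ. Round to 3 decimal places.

Posterior mean ≈ 59.421

Prior precision 1/τ₀² = 1/7.41² = 0.0182122; data precision n/σ² = 17/10.32² = 0.159621.
Posterior precision = 0.0182122 + 0.159621 = 0.177833.
Posterior mean = (0.0182122·54.35 + 0.159621·60) / 0.177833 = 59.421.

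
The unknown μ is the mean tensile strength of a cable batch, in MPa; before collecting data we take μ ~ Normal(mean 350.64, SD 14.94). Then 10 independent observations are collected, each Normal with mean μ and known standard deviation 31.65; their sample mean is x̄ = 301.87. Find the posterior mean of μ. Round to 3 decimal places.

Prior precision 1/τ₀² = 1/14.94² = 0.00448021; data precision n/σ² = 10/31.65² = 0.00998280.
Posterior precision = 0.00448021 + 0.00998280 = 0.0144630.
Posterior mean = (0.00448021·350.64 + 0.00998280·301.87) / 0.0144630 = 316.977.

Posterior mean ≈ 316.977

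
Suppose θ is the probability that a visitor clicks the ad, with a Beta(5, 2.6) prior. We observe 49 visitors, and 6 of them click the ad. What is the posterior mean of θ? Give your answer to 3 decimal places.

The binomial likelihood is conjugate to the Beta prior: with 6 successes and 43 failures, the posterior is Beta(5+6, 2.6+43) = Beta(11, 45.6).
Posterior mean = α/(α+β) = 11/56.6 = 0.194.

Posterior mean ≈ 0.194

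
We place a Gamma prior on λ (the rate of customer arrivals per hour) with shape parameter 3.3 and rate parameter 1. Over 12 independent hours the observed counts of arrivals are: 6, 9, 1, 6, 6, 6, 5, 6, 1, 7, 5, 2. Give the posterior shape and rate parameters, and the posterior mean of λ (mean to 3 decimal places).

Posterior: Gamma(shape=63.3, rate=13); mean ≈ 4.869

The Poisson likelihood adds the total count to the shape and the number of exposure periods to the rate. Here ∑xᵢ = 60 and n = 12, so shape 3.3→63.3 and rate 1→13.
E[λ | data] = 63.3/13 = 4.869.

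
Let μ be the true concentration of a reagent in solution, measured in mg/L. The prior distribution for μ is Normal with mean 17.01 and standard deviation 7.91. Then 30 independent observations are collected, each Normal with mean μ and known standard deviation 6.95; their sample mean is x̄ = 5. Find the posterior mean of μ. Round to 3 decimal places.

With known σ, the Normal prior is conjugate. Weight on the data is w = (n/σ²)/(n/σ² + 1/τ₀²) = 0.621086/(0.621086+0.0159826) = 0.97491.
Posterior mean = w·x̄ + (1−w)·μ₀ = 0.97491·5 + 0.025088·17.01 = 5.301.

Posterior mean ≈ 5.301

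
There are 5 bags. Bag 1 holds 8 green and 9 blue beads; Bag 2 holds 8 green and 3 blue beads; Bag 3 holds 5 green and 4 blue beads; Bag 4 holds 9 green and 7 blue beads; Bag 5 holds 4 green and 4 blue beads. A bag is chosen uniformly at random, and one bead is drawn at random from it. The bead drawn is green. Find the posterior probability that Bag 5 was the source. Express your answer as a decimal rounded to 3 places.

P(green|Bag 1) = 0.4706; P(green|Bag 2) = 0.7273; P(green|Bag 3) = 0.5556; P(green|Bag 4) = 0.5625; P(green|Bag 5) = 0.5.
Prior × likelihood for each source: 0.2·0.4706=0.09412, 0.2·0.7273=0.1455, 0.2·0.5556=0.1111, 0.2·0.5625=0.1125, 0.2·0.5=0.1000. Summing gives P(green) = 0.56318.
P(Bag 5 | green) = 0.1000 / 0.56318 = 0.178.

Posterior probability ≈ 0.178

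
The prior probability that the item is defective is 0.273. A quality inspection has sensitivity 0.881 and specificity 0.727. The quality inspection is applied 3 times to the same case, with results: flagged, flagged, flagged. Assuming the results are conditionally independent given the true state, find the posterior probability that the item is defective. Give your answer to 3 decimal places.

With H the event that the item is defective, the joint likelihood of the observed sequence is P(data|H) = 0.881·0.881·0.881 = 0.68380 and P(data|¬H) = 0.273·0.273·0.273 = 0.020346.
Bayes: P(H|data) = 0.273·0.68380 / (0.273·0.68380 + 0.727·0.020346) = 0.18668/0.20147 = 0.9266.

Posterior P(H) ≈ 0.927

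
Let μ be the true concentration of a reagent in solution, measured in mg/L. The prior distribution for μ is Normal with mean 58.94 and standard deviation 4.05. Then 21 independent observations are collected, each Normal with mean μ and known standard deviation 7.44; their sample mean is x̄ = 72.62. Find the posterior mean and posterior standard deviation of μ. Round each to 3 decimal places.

Posterior mean ≈ 70.726; posterior SD ≈ 1.507

Prior precision 1/τ₀² = 1/4.05² = 0.0609663; data precision n/σ² = 21/7.44² = 0.379379.
Posterior precision = 0.0609663 + 0.379379 = 0.440345, giving posterior SD = 1/√0.440345 = 1.507.
Posterior mean = (0.0609663·58.94 + 0.379379·72.62) / 0.440345 = 70.726.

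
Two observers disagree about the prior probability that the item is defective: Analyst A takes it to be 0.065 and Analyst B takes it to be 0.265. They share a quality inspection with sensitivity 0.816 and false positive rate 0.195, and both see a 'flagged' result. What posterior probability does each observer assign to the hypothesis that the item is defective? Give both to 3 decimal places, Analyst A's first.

P('+'|H) = 0.816, P('+'|¬H) = 0.195.
Analyst A: numerator 0.816·0.065 = 0.053040; evidence = 0.053040+0.195·0.935 = 0.23537; posterior = 0.225.
Analyst B: numerator 0.816·0.265 = 0.21624; evidence = 0.21624+0.195·0.735 = 0.35957; posterior = 0.601.

Analyst A: 0.225; Analyst B: 0.601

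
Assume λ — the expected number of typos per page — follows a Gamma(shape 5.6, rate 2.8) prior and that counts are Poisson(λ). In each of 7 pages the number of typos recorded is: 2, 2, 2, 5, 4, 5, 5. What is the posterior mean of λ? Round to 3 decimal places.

Total count ∑xᵢ = 25 over n = 7 pages.
Gamma is conjugate to the Poisson likelihood: posterior is Gamma(shape = 5.6+25 = 30.6, rate = 2.8+7 = 9.8).
Posterior mean = shape/rate = 30.6/9.8 = 3.122.

Posterior mean ≈ 3.122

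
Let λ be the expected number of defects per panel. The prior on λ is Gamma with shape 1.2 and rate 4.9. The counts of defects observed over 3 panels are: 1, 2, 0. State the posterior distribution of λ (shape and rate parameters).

Posterior: Gamma(shape=4.2, rate=7.9)

Total count ∑xᵢ = 3 over n = 3 panels.
Gamma is conjugate to the Poisson likelihood: posterior is Gamma(shape = 1.2+3 = 4.2, rate = 4.9+3 = 7.9).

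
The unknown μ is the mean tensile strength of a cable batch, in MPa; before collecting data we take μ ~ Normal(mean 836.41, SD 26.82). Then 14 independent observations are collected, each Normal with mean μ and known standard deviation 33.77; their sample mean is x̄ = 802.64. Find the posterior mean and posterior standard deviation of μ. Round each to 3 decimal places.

Posterior mean ≈ 806.075; posterior SD ≈ 8.554

With known σ, the Normal prior is conjugate. Weight on the data is w = (n/σ²)/(n/σ² + 1/τ₀²) = 0.0122763/(0.0122763+0.00139022) = 0.89828.
Posterior mean = w·x̄ + (1−w)·μ₀ = 0.89828·802.64 + 0.10172·836.41 = 806.075. Posterior variance = 1/(0.0122763+0.00139022) = 73.1718, so SD = 8.554.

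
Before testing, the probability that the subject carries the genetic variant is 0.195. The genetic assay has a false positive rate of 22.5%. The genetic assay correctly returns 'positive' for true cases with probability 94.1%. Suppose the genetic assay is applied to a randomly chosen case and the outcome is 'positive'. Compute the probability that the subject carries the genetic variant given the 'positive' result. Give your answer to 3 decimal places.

Write H for 'the subject carries the genetic variant'. Prior odds H:¬H = 0.195/0.805 = 0.24224. For the 'positive' outcome, the likelihood ratio is 0.941/0.225 = 4.1822.
Posterior odds = 0.24224 × 4.1822 = 1.0131, so P(H|E) = 1.0131/(1+1.0131) = 0.503.

P(H | E) ≈ 0.503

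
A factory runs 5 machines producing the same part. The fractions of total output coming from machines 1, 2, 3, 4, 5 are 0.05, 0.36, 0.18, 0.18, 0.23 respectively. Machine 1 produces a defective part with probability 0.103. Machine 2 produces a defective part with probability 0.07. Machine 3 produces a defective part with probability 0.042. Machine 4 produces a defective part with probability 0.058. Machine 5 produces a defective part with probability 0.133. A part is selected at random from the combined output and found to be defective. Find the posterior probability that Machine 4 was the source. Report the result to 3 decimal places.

Posterior probability ≈ 0.132

Tabulate prior·likelihood by source: [1] prior 0.05, lik 0.103, product 0.005150; [2] prior 0.36, lik 0.07, product 0.02520; [3] prior 0.18, lik 0.042, product 0.007560; [4] prior 0.18, lik 0.058, product 0.01044; [5] prior 0.23, lik 0.133, product 0.03059.
Normalizing constant = 0.078940; the posterior for Machine 4 is its product over the sum, 0.01044/0.078940 = 0.132.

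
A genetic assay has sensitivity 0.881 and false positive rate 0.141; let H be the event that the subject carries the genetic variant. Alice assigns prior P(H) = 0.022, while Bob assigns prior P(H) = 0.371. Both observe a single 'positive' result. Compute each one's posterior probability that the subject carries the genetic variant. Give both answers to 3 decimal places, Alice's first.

P('+'|H) = 0.881, P('+'|¬H) = 0.141.
Alice: numerator 0.881·0.022 = 0.019382; evidence = 0.019382+0.141·0.978 = 0.15728; posterior = 0.123.
Bob: numerator 0.881·0.371 = 0.32685; evidence = 0.32685+0.141·0.629 = 0.41554; posterior = 0.787.

Alice: 0.123; Bob: 0.787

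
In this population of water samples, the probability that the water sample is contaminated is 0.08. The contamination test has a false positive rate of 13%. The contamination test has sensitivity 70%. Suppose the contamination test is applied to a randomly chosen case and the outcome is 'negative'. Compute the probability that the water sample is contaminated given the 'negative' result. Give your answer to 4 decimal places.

P(H | E) ≈ 0.0291

Write H for 'the water sample is contaminated'. Prior odds H:¬H = 0.08/0.92 = 0.086957. For the 'negative' outcome, the likelihood ratio is 0.3/0.87 = 0.34483.
Posterior odds = 0.086957 × 0.34483 = 0.029985, so P(H|E) = 0.029985/(1+0.029985) = 0.0291.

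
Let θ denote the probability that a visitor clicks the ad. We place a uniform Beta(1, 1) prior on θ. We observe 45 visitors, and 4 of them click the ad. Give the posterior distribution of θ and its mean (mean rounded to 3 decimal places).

Observing 4 successes and 41 failures updates Beta(1, 1) by adding the success and failure counts to the two shape parameters: α = 1+4 = 5, β = 1+41 = 42.
E[θ | data] = 5/(5+42) = 0.106.

Posterior: Beta(5, 42); mean ≈ 0.106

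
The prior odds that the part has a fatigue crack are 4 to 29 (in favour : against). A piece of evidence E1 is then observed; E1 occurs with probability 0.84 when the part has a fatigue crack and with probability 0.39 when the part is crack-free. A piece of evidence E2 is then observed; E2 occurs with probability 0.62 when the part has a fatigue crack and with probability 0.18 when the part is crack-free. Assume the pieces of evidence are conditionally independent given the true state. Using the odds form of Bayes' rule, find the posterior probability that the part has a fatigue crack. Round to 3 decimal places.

Prior odds = 4/29 = 0.13793. In log-odds, ln(0.13793) = -1.9810.
Add log likelihood ratios: ln(2.1538) + ln(3.4444) = 2.0040.
Posterior log-odds = 0.023016, so posterior odds = exp(0.023016) = 1.0233. Converting, P(H|E) = 1.0233/2.0233 = 0.506.

Posterior probability ≈ 0.506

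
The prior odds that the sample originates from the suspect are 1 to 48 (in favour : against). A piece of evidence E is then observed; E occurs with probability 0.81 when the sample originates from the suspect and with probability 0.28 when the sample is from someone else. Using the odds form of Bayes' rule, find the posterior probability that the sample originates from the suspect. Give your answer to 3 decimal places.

Prior odds = 1/48 = 0.020833.
Likelihood ratio for E = 0.81/0.28 = 2.8929.
Posterior odds = prior odds × LR = 0.060268.
Posterior probability = odds/(1+odds) = 0.060268/1.0603 = 0.057.

Posterior probability ≈ 0.057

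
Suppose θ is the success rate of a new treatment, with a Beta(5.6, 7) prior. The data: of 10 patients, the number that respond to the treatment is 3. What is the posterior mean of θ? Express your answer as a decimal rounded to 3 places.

Posterior mean ≈ 0.381

The binomial likelihood is conjugate to the Beta prior: with 3 successes and 7 failures, the posterior is Beta(5.6+3, 7+7) = Beta(8.6, 14).
E[θ | data] = 8.6/(8.6+14) = 0.381.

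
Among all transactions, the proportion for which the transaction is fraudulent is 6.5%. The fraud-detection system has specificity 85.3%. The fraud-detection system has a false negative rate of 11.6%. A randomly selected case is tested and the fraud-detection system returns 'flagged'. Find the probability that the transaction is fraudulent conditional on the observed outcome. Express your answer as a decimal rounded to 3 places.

Write H for 'the transaction is fraudulent'. Prior odds H:¬H = 0.065/0.935 = 0.069519. For the 'flagged' outcome, the likelihood ratio is 0.884/0.147 = 6.0136.
Posterior odds = 0.069519 × 6.0136 = 0.41806, so P(H|E) = 0.41806/(1+0.41806) = 0.295.

P(H | E) ≈ 0.295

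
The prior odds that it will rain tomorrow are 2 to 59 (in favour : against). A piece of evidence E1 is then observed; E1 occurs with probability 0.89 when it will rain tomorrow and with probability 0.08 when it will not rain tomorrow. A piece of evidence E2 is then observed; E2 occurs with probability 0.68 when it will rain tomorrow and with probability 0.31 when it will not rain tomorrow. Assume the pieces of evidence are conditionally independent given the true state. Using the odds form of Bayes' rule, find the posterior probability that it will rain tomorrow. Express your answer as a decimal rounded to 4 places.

Posterior probability ≈ 0.4527

Prior odds = 2/59 = 0.033898.
Likelihood ratio for E1 = 0.89/0.08 = 11.125.
Likelihood ratio for E2 = 0.68/0.31 = 2.1935.
Posterior odds = prior odds × LR₁ × LR₂ = 0.82723.
Posterior probability = odds/(1+odds) = 0.82723/1.8272 = 0.4527.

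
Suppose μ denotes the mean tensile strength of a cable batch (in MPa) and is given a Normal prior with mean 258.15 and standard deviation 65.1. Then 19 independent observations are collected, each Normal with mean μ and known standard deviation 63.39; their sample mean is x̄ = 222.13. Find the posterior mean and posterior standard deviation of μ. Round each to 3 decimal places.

Posterior mean ≈ 223.842; posterior SD ≈ 14.193

With known σ, the Normal prior is conjugate. Weight on the data is w = (n/σ²)/(n/σ² + 1/τ₀²) = 0.00472838/(0.00472838+0.00023596) = 0.95247.
Posterior mean = w·x̄ + (1−w)·μ₀ = 0.95247·222.13 + 0.047531·258.15 = 223.842. Posterior variance = 1/(0.00472838+0.00023596) = 201.437, so SD = 14.193.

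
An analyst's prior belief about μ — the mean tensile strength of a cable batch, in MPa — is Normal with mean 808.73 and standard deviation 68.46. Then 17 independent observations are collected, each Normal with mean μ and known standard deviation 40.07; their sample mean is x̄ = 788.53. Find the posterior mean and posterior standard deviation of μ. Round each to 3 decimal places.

Posterior mean ≈ 788.929; posterior SD ≈ 9.622

Prior precision 1/τ₀² = 1/68.46² = 0.00021337; data precision n/σ² = 17/40.07² = 0.0105879.
Posterior precision = 0.00021337 + 0.0105879 = 0.0108013, giving posterior SD = 1/√0.0108013 = 9.622.
Posterior mean = (0.00021337·808.73 + 0.0105879·788.53) / 0.0108013 = 788.929.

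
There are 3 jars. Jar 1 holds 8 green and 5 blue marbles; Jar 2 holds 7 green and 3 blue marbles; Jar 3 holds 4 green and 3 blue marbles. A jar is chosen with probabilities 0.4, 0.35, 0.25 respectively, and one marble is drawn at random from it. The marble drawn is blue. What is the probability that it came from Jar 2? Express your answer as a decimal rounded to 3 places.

P(blue|Jar 1) = 0.3846; P(blue|Jar 2) = 0.3; P(blue|Jar 3) = 0.4286.
Prior × likelihood for each source: 0.4·0.3846=0.1538, 0.35·0.3=0.1050, 0.25·0.4286=0.1071. Summing gives P(blue) = 0.36599.
P(Jar 2 | blue) = 0.1050 / 0.36599 = 0.287.

Posterior probability ≈ 0.287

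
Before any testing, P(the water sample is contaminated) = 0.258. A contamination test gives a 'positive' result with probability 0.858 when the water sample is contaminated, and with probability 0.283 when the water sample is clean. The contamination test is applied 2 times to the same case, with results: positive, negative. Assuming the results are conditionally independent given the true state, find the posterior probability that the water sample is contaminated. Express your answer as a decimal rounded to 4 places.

Let H be the event that the water sample is contaminated; start with P(H) = 0.258. P('positive'|H) = 0.858, P('positive'|¬H) = 0.283.
Update on result 1 ('positive'): P(H) ← 0.858·0.2580 / (0.858·0.2580 + 0.283·0.7420) = 0.22136/0.43135 = 0.5132.
Update on result 2 ('negative'): P(H) ← 0.142·0.5132 / (0.142·0.5132 + 0.717·0.4868) = 0.072873/0.42192 = 0.1727.

Posterior P(H) ≈ 0.1727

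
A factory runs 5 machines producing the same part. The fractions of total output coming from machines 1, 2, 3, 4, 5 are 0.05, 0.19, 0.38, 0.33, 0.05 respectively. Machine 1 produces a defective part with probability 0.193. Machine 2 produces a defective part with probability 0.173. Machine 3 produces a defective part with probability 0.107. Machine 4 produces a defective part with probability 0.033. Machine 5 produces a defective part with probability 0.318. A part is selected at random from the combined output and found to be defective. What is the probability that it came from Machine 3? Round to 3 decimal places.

Posterior probability ≈ 0.370

P(defective|M1) = 0.193; P(defective|M2) = 0.173; P(defective|M3) = 0.107; P(defective|M4) = 0.033; P(defective|M5) = 0.318.
Prior × likelihood for each source: 0.05·0.193=0.009650, 0.19·0.173=0.03287, 0.38·0.107=0.04066, 0.33·0.033=0.01089, 0.05·0.318=0.01590. Summing gives P(defective) = 0.10997.
P(Machine 3 | defective) = 0.04066 / 0.10997 = 0.370.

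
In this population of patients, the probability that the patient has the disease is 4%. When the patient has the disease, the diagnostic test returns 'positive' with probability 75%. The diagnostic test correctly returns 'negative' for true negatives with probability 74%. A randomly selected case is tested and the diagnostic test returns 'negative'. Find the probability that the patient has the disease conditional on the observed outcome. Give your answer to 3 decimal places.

Write H for 'the patient has the disease'. Prior odds H:¬H = 0.04/0.96 = 0.041667. For the 'negative' outcome, the likelihood ratio is 0.25/0.74 = 0.33784.
Posterior odds = 0.041667 × 0.33784 = 0.014077, so P(H|E) = 0.014077/(1+0.014077) = 0.014.

P(H | E) ≈ 0.014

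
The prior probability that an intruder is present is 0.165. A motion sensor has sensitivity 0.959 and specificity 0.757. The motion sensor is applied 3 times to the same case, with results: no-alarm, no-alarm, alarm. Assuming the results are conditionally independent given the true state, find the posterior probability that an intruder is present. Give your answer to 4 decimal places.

With H the event that an intruder is present, the joint likelihood of the observed sequence is P(data|H) = 0.041·0.041·0.959 = 0.0016121 and P(data|¬H) = 0.757·0.757·0.243 = 0.13925.
Bayes: P(H|data) = 0.165·0.0016121 / (0.165·0.0016121 + 0.835·0.13925) = 0.00026599/0.11654 = 0.0023.

Posterior P(H) ≈ 0.0023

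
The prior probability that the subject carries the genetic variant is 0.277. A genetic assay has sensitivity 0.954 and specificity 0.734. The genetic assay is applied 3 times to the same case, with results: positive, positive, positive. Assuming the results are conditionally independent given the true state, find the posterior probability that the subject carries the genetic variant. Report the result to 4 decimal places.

Posterior P(H) ≈ 0.9465

With H the event that the subject carries the genetic variant, the joint likelihood of the observed sequence is P(data|H) = 0.954·0.954·0.954 = 0.86825 and P(data|¬H) = 0.266·0.266·0.266 = 0.018821.
Bayes: P(H|data) = 0.277·0.86825 / (0.277·0.86825 + 0.723·0.018821) = 0.24051/0.25411 = 0.9465.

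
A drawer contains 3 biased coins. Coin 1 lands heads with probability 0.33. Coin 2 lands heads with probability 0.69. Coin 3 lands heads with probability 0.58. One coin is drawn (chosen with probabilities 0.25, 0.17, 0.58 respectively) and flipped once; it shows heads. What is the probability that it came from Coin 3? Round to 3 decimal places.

Posterior probability ≈ 0.627

Tabulate prior·likelihood by source: [1] prior 0.25, lik 0.33, product 0.08250; [2] prior 0.17, lik 0.69, product 0.1173; [3] prior 0.58, lik 0.58, product 0.3364.
Normalizing constant = 0.53620; the posterior for Coin 3 is its product over the sum, 0.3364/0.53620 = 0.627.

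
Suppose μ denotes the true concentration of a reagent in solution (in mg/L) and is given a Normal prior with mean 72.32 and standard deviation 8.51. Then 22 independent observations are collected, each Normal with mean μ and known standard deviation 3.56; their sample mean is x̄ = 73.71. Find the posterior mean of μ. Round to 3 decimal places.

With known σ, the Normal prior is conjugate. Weight on the data is w = (n/σ²)/(n/σ² + 1/τ₀²) = 1.73589/(1.73589+0.0138083) = 0.99211.
Posterior mean = w·x̄ + (1−w)·μ₀ = 0.99211·73.71 + 0.0078918·72.32 = 73.699.

Posterior mean ≈ 73.699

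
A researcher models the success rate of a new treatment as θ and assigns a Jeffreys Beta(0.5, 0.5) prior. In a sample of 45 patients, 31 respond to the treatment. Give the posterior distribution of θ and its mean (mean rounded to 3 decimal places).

The binomial likelihood is conjugate to the Beta prior: with 31 successes and 14 failures, the posterior is Beta(0.5+31, 0.5+14) = Beta(31.5, 14.5).
Posterior mean = α/(α+β) = 31.5/46 = 0.685.

Posterior: Beta(31.5, 14.5); mean ≈ 0.685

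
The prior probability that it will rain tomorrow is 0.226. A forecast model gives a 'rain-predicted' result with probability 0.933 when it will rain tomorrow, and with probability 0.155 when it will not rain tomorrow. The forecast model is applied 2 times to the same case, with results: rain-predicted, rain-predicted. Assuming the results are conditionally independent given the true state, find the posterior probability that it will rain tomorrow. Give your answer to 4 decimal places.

Posterior P(H) ≈ 0.9136

Let H be the event that it will rain tomorrow; start with P(H) = 0.226. P('rain-predicted'|H) = 0.933, P('rain-predicted'|¬H) = 0.155.
Update on result 1 ('rain-predicted'): P(H) ← 0.933·0.2260 / (0.933·0.2260 + 0.155·0.7740) = 0.21086/0.33083 = 0.6374.
Update on result 2 ('rain-predicted'): P(H) ← 0.933·0.6374 / (0.933·0.6374 + 0.155·0.3626) = 0.59466/0.65087 = 0.9136.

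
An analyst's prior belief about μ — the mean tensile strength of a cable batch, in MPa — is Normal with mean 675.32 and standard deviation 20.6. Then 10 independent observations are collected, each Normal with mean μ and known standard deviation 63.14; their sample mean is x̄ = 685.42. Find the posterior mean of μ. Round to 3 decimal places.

Prior precision 1/τ₀² = 1/20.6² = 0.00235649; data precision n/σ² = 10/63.14² = 0.00250837.
Posterior precision = 0.00235649 + 0.00250837 = 0.00486486.
Posterior mean = (0.00235649·675.32 + 0.00250837·685.42) / 0.00486486 = 680.528.

Posterior mean ≈ 680.528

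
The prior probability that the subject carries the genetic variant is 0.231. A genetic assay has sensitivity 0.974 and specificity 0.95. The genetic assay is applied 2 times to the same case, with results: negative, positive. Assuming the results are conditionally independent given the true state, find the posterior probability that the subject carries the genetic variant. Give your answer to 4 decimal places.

With H the event that the subject carries the genetic variant, the joint likelihood of the observed sequence is P(data|H) = 0.026·0.974 = 0.025324 and P(data|¬H) = 0.95·0.05 = 0.047500.
Bayes: P(H|data) = 0.231·0.025324 / (0.231·0.025324 + 0.769·0.047500) = 0.0058498/0.042377 = 0.1380.

Posterior P(H) ≈ 0.1380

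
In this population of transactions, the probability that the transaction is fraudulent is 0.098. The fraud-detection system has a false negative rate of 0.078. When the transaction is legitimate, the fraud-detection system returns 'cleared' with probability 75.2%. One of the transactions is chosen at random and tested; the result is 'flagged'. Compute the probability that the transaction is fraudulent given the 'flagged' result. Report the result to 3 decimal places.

P(H | E) ≈ 0.288

Write H for 'the transaction is fraudulent'. Prior odds H:¬H = 0.098/0.902 = 0.10865. For the 'flagged' outcome, the likelihood ratio is 0.922/0.248 = 3.7177.
Posterior odds = 0.10865 × 3.7177 = 0.40392, so P(H|E) = 0.40392/(1+0.40392) = 0.288.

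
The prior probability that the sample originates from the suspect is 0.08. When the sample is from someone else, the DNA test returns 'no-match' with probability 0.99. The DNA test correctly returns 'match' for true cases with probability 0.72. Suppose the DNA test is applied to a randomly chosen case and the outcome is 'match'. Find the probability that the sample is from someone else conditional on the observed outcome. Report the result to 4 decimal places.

P(¬H | E) ≈ 0.1377

Write H for 'the sample originates from the suspect'. Prior odds H:¬H = 0.08/0.92 = 0.086957. For the 'match' outcome, the likelihood ratio is 0.72/0.01 = 72.000.
Posterior odds = 0.086957 × 72.000 = 6.2609, so P(H|E) = 6.2609/(1+6.2609) = 0.8623. Then P(¬H|E) = 1 − 0.8623 = 0.1377.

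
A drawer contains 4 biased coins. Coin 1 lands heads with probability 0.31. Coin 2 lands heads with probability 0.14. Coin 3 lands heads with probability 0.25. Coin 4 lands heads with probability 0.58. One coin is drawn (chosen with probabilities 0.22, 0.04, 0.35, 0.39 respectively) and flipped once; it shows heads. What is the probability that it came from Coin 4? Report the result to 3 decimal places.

P(heads|C1) = 0.31; P(heads|C2) = 0.14; P(heads|C3) = 0.25; P(heads|C4) = 0.58.
Prior × likelihood for each source: 0.22·0.31=0.06820, 0.04·0.14=0.005600, 0.35·0.25=0.08750, 0.39·0.58=0.2262. Summing gives P(heads) = 0.38750.
P(Coin 4 | heads) = 0.2262 / 0.38750 = 0.584.

Posterior probability ≈ 0.584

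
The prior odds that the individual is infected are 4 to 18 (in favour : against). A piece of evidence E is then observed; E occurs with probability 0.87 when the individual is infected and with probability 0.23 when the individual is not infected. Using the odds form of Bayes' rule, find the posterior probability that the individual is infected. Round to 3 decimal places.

Prior odds = 4/18 = 0.22222. In log-odds, ln(0.22222) = -1.5041.
Add log likelihood ratio: ln(3.7826) = 1.3304.
Posterior log-odds = -0.17366, so posterior odds = exp(-0.17366) = 0.84058. Converting, P(H|E) = 0.84058/1.8406 = 0.457.

Posterior probability ≈ 0.457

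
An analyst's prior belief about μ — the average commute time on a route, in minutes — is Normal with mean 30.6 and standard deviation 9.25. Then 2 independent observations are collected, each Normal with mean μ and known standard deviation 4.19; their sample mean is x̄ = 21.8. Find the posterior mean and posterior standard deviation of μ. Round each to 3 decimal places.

Posterior mean ≈ 22.619; posterior SD ≈ 2.822

Prior precision 1/τ₀² = 1/9.25² = 0.0116874; data precision n/σ² = 2/4.19² = 0.113921.
Posterior precision = 0.0116874 + 0.113921 = 0.125608, giving posterior SD = 1/√0.125608 = 2.822.
Posterior mean = (0.0116874·30.6 + 0.113921·21.8) / 0.125608 = 22.619.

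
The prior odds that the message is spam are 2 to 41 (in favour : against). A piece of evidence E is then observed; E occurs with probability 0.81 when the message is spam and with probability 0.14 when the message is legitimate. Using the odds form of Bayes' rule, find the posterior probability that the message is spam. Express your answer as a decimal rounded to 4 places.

Posterior probability ≈ 0.2201

Prior odds = 2/41 = 0.048780.
Likelihood ratio for E = 0.81/0.14 = 5.7857.
Posterior odds = prior odds × LR = 0.28223.
Posterior probability = odds/(1+odds) = 0.28223/1.2822 = 0.2201.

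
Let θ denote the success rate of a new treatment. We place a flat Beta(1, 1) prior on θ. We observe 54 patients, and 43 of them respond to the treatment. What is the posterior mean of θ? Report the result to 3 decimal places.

Observing 43 successes and 11 failures updates Beta(1, 1) by adding the success and failure counts to the two shape parameters: α = 1+43 = 44, β = 1+11 = 12.
Posterior mean = α/(α+β) = 44/56 = 0.786.

Posterior mean ≈ 0.786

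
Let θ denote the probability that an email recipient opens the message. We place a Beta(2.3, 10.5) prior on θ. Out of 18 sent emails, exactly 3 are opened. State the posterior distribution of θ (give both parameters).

Posterior: Beta(5.3, 25.5)

Observing 3 successes and 15 failures updates Beta(2.3, 10.5) by adding the success and failure counts to the two shape parameters: α = 2.3+3 = 5.3, β = 10.5+15 = 25.5.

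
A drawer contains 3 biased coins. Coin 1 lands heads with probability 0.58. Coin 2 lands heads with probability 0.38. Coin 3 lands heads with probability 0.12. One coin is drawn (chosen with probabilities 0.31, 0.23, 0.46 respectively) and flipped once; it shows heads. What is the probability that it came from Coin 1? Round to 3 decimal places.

Posterior probability ≈ 0.558

P(heads|C1) = 0.58; P(heads|C2) = 0.38; P(heads|C3) = 0.12.
Prior × likelihood for each source: 0.31·0.58=0.1798, 0.23·0.38=0.08740, 0.46·0.12=0.05520. Summing gives P(heads) = 0.32240.
P(Coin 1 | heads) = 0.1798 / 0.32240 = 0.558.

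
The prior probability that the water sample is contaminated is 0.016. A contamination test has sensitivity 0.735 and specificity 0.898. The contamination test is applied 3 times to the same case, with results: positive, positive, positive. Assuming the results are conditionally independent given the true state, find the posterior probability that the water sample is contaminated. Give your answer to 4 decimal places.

Posterior P(H) ≈ 0.8588

Let H be the event that the water sample is contaminated; start with P(H) = 0.016. P('positive'|H) = 0.735, P('positive'|¬H) = 0.102.
Update on result 1 ('positive'): P(H) ← 0.735·0.0160 / (0.735·0.0160 + 0.102·0.9840) = 0.011760/0.11213 = 0.1049.
Update on result 2 ('positive'): P(H) ← 0.735·0.1049 / (0.735·0.1049 + 0.102·0.8951) = 0.077087/0.16839 = 0.4578.
Update on result 3 ('positive'): P(H) ← 0.735·0.4578 / (0.735·0.4578 + 0.102·0.5422) = 0.33648/0.39178 = 0.8588.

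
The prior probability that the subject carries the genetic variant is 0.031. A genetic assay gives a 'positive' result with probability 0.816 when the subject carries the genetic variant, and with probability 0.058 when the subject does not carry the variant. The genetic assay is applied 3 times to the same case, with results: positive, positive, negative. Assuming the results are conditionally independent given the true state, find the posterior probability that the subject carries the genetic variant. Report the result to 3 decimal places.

Posterior P(H) ≈ 0.553

With H the event that the subject carries the genetic variant, the joint likelihood of the observed sequence is P(data|H) = 0.816·0.816·0.184 = 0.12252 and P(data|¬H) = 0.058·0.058·0.942 = 0.0031689.
Bayes: P(H|data) = 0.031·0.12252 / (0.031·0.12252 + 0.969·0.0031689) = 0.0037980/0.0068687 = 0.5529.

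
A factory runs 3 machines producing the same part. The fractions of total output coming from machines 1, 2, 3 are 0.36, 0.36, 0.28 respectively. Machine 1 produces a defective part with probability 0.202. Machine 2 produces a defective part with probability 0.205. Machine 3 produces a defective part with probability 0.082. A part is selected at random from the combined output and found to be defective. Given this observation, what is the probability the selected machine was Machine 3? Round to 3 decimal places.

P(defective|M1) = 0.202; P(defective|M2) = 0.205; P(defective|M3) = 0.082.
Prior × likelihood for each source: 0.36·0.202=0.07272, 0.36·0.205=0.07380, 0.28·0.082=0.02296. Summing gives P(defective) = 0.16948.
P(Machine 3 | defective) = 0.02296 / 0.16948 = 0.135.

Posterior probability ≈ 0.135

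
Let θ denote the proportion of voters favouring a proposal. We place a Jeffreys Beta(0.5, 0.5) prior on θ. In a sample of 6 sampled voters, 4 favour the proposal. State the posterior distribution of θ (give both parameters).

Posterior: Beta(4.5, 2.5)

Observing 4 successes and 2 failures updates Beta(0.5, 0.5) by adding the success and failure counts to the two shape parameters: α = 0.5+4 = 4.5, β = 0.5+2 = 2.5.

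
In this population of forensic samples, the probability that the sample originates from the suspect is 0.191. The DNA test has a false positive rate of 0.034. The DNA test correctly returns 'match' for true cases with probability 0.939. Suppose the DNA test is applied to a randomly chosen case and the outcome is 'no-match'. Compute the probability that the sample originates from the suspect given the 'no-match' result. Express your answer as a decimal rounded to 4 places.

P(H | E) ≈ 0.0147

Let H be the event that the sample originates from the suspect. P(H) = 0.191, so P(¬H) = 0.809. With E the 'no-match' result, P(E|H) = 0.061 and P(E|¬H) = 0.966.
P(E) = 0.061·0.191 + 0.966·0.809 = 0.011651 + 0.78149 = 0.79314.
By Bayes' theorem, P(H|E) = 0.011651 / 0.79314 = 0.0147.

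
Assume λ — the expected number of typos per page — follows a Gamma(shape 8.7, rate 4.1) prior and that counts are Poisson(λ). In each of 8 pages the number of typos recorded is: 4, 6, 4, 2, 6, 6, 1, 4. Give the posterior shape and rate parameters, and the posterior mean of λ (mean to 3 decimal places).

Posterior: Gamma(shape=41.7, rate=12.1); mean ≈ 3.446

Total count ∑xᵢ = 33 over n = 8 pages.
Gamma is conjugate to the Poisson likelihood: posterior is Gamma(shape = 8.7+33 = 41.7, rate = 4.1+8 = 12.1).
E[λ | data] = 41.7/12.1 = 3.446.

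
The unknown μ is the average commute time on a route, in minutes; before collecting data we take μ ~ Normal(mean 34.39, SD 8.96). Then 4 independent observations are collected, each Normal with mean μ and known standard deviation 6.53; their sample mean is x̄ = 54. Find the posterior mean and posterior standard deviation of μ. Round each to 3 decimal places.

With known σ, the Normal prior is conjugate. Weight on the data is w = (n/σ²)/(n/σ² + 1/τ₀²) = 0.0938067/(0.0938067+0.0124562) = 0.88278.
Posterior mean = w·x̄ + (1−w)·μ₀ = 0.88278·54 + 0.11722·34.39 = 51.701. Posterior variance = 1/(0.0938067+0.0124562) = 9.41063, so SD = 3.068.

Posterior mean ≈ 51.701; posterior SD ≈ 3.068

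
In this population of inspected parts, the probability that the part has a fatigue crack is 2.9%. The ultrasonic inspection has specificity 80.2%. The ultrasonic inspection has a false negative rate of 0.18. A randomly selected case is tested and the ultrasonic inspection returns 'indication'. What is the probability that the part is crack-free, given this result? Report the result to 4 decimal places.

Let H be the event that the part has a fatigue crack. P(H) = 0.029, so P(¬H) = 0.971. With E the 'indication' result, P(E|H) = 0.82 and P(E|¬H) = 0.198.
P(E) = 0.82·0.029 + 0.198·0.971 = 0.023780 + 0.19226 = 0.21604.
By Bayes' theorem, P(H|E) = 0.023780 / 0.21604 = 0.1101. Hence P(¬H|E) = 1 − 0.1101 = 0.8899.

P(¬H | E) ≈ 0.8899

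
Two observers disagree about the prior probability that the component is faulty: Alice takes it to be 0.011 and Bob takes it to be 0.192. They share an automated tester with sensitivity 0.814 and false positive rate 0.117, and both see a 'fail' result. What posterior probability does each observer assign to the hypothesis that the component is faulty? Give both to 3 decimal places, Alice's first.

Alice: 0.072; Bob: 0.623

P('+'|H) = 0.814, P('+'|¬H) = 0.117.
Alice: numerator 0.814·0.011 = 0.0089540; evidence = 0.0089540+0.117·0.989 = 0.12467; posterior = 0.072.
Bob: numerator 0.814·0.192 = 0.15629; evidence = 0.15629+0.117·0.808 = 0.25082; posterior = 0.623.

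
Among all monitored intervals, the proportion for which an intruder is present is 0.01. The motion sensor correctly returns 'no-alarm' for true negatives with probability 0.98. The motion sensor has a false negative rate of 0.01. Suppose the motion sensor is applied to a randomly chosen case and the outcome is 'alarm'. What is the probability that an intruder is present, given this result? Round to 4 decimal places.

Let H be the event that an intruder is present. P(H) = 0.01, so P(¬H) = 0.99. With E the 'alarm' result, P(E|H) = 0.99 and P(E|¬H) = 0.02.
P(E) = 0.99·0.01 + 0.02·0.99 = 0.0099000 + 0.019800 = 0.029700.
By Bayes' theorem, P(H|E) = 0.0099000 / 0.029700 = 0.3333.

P(H | E) ≈ 0.3333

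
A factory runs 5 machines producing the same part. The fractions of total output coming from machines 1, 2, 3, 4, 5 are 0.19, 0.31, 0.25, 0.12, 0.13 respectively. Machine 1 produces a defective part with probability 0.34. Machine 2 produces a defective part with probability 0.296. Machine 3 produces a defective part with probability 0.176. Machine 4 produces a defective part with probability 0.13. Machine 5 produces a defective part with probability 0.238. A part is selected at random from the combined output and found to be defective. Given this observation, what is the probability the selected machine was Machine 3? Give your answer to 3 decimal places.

Posterior probability ≈ 0.178

Tabulate prior·likelihood by source: [1] prior 0.19, lik 0.34, product 0.06460; [2] prior 0.31, lik 0.296, product 0.09176; [3] prior 0.25, lik 0.176, product 0.04400; [4] prior 0.12, lik 0.13, product 0.01560; [5] prior 0.13, lik 0.238, product 0.03094.
Normalizing constant = 0.24690; the posterior for Machine 3 is its product over the sum, 0.04400/0.24690 = 0.178.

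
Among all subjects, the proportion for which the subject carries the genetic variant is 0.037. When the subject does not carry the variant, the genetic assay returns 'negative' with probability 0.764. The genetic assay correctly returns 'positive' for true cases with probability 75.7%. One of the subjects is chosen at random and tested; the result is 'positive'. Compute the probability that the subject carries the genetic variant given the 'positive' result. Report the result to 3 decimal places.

P(H | E) ≈ 0.110

Let H be the event that the subject carries the genetic variant. P(H) = 0.037, so P(¬H) = 0.963. With E the 'positive' result, P(E|H) = 0.757 and P(E|¬H) = 0.236.
P(E) = 0.757·0.037 + 0.236·0.963 = 0.028009 + 0.22727 = 0.25528.
By Bayes' theorem, P(H|E) = 0.028009 / 0.25528 = 0.110.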